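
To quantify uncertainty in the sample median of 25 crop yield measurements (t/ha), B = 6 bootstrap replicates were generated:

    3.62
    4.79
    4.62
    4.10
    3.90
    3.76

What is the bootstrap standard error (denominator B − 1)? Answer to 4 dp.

SE* = 0.4747

Bootstrap SE is the standard deviation of the 6 replicate medians.
Mean of replicates: (3.62 + 4.79 + 4.62 + 4.10 + 3.90 + 3.76) / 6 = 24.79000 / 6 = 4.13167
Sum of squared deviations: (−0.51167)² + (+0.65833)² + (+0.48833)² + (−0.03167)² + (−0.23167)² + (−0.37167)² = 1.12648
Variance = 1.12648 / 5 = 0.22530
SE* = √0.22530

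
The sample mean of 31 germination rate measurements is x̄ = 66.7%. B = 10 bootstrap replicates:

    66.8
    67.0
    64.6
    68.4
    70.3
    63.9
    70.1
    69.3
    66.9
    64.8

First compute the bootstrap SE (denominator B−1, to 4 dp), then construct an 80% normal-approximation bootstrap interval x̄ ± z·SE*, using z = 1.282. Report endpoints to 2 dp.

(63.75, 69.65)

Mean of replicates = 67.2100; sum of squared deviations = 47.5690; SE* = √(47.5690/9) = 2.2990
Margin = 1.282 × 2.2990 = 2.947
Interval: 66.7 ± 2.947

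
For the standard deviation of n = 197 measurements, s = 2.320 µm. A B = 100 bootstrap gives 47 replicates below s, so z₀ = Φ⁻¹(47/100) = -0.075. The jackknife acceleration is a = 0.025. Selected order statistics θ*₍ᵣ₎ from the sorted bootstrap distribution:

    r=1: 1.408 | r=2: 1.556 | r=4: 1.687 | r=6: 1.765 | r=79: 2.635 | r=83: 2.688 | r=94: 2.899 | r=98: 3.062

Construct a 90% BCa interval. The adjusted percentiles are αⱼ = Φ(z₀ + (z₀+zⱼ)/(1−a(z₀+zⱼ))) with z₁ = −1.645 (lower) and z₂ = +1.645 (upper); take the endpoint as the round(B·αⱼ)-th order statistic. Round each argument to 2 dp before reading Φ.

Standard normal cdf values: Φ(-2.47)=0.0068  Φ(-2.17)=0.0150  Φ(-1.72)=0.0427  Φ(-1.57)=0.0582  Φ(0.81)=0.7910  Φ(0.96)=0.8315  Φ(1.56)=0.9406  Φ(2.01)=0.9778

Lower: z₀ + z₁ = -0.075 + (-1.645) = -1.720; 1 − a(z₀+z₁) = 1 − (0.025)(-1.720) = 1.0430; argument = -0.075 + (-1.720)/1.0430 = -1.7241 → -1.72.
α₁ = Φ(-1.72) = 0.0427; rank = round(100 × 0.0427) = 4; θ*₍4₎ = 1.687.
Upper: z₀ + z₂ = 1.570; 1 − a(z₀+z₂) = 0.9607; argument = 1.5591 → 1.56; α₂ = 0.9406; rank = 94; θ*₍94₎ = 2.899.

(1.687, 2.899)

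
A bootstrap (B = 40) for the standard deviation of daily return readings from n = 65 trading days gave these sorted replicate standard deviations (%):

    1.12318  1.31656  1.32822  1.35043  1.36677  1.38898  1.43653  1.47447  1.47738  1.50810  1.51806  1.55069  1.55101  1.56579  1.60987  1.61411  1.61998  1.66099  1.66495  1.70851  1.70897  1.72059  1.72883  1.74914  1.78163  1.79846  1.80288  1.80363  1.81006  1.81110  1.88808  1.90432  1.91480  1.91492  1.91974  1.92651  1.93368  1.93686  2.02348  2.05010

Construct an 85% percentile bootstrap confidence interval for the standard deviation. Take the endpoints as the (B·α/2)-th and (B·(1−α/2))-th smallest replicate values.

α = 0.15; lower rank = 40 × 0.075 = 3; upper rank = 40 × 0.925 = 37.
The 3rd smallest replicate is 1.32822; the 37th is 1.93368.

(1.32822, 1.93368)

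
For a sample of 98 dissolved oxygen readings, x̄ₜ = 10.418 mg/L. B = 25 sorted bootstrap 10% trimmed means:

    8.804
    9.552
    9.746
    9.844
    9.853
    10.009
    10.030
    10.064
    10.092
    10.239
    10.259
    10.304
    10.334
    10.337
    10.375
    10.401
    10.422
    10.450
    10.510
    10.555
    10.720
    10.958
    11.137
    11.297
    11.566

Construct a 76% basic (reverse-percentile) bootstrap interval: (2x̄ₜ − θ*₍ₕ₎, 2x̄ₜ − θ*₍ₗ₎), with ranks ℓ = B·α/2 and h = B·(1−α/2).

Percentile endpoints at ranks 3 and 22: θ*₍3₎ = 9.746, θ*₍22₎ = 10.958.
Basic interval reflects these around x̄ₜ:
  lower = 2 × 10.418 − 10.958 = 9.878
  upper = 2 × 10.418 − 9.746 = 11.090

(9.878, 11.090)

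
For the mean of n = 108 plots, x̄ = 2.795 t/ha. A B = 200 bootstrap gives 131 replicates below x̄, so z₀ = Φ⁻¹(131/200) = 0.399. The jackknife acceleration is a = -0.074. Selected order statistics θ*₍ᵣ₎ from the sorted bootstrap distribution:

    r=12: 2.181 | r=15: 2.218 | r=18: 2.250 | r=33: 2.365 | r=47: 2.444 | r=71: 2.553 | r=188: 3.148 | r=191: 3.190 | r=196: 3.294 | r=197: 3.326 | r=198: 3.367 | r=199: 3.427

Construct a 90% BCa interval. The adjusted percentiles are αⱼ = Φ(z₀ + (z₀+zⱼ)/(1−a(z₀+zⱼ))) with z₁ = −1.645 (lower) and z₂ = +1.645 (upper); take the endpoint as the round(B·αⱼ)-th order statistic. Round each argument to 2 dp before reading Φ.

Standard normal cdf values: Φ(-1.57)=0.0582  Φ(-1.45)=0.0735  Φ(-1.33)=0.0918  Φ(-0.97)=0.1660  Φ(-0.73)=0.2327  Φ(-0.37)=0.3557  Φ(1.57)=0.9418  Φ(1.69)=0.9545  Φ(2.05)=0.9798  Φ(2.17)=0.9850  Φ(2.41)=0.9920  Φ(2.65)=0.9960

(2.365, 3.326)

Lower: z₀ + z₁ = 0.399 + (-1.645) = -1.246; 1 − a(z₀+z₁) = 1 − (-0.074)(-1.246) = 0.9078; argument = 0.399 + (-1.246)/0.9078 = -0.9736 → -0.97.
α₁ = Φ(-0.97) = 0.1660; rank = round(200 × 0.1660) = 33; θ*₍33₎ = 2.365.
Upper: z₀ + z₂ = 2.044; 1 − a(z₀+z₂) = 1.1513; argument = 2.1745 → 2.17; α₂ = 0.9850; rank = 197; θ*₍197₎ = 3.326.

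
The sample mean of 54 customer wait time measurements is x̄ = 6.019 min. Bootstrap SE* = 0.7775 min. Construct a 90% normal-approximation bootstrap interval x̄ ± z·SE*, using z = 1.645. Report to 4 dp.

(4.7400, 7.2980)

Margin = 1.645 × 0.7775 = 1.27899
Interval: 6.019 ± 1.27899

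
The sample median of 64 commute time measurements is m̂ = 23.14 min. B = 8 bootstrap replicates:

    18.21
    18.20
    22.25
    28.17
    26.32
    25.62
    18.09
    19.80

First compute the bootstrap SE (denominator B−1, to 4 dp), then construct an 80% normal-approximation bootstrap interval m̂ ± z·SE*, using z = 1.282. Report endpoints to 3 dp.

Mean of replicates = 22.0825; sum of squared deviations = 118.7760; SE* = √(118.7760/7) = 4.1192
Margin = 1.282 × 4.1192 = 5.2808
Interval: 23.14 ± 5.2808

(17.859, 28.421)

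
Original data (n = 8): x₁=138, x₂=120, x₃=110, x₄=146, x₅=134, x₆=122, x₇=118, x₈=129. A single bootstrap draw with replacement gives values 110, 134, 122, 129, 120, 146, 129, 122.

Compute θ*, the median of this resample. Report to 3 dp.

Sorted: 110, 120, 122, 122, 129, 129, 134, 146
Median = average of the two middle values = 125.500

θ* = 125.500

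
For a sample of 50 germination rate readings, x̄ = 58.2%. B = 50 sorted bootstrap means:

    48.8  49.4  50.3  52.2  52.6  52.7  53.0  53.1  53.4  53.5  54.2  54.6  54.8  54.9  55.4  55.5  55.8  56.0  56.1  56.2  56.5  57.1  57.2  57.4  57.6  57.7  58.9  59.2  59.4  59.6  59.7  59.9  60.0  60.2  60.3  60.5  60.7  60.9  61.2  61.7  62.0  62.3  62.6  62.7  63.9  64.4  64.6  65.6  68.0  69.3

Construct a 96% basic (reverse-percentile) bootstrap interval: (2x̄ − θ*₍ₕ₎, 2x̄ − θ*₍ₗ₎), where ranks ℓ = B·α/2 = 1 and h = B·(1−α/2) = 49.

Percentile endpoints at ranks 1 and 49: θ*₍1₎ = 48.8, θ*₍49₎ = 68.0.
Basic interval reflects these around x̄:
  lower = 2 × 58.2 − 68.0 = 48.4
  upper = 2 × 58.2 − 48.8 = 67.6

(48.4, 67.6)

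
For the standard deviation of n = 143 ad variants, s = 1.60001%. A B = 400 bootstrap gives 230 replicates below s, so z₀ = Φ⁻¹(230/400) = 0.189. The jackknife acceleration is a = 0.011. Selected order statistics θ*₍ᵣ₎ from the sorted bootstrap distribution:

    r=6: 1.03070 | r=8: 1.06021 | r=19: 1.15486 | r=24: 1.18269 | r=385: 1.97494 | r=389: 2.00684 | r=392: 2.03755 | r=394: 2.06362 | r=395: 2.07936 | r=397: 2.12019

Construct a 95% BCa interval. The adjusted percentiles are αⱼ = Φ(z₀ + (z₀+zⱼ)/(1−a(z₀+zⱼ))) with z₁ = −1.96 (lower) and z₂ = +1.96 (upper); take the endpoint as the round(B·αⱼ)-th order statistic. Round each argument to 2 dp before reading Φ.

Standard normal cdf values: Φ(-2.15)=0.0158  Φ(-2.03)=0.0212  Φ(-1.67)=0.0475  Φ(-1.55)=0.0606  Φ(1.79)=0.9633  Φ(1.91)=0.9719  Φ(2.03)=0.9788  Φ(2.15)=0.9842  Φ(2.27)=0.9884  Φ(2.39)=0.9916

(1.18269, 2.12019)

Lower: z₀ + z₁ = 0.189 + (-1.960) = -1.771; 1 − a(z₀+z₁) = 1 − (0.011)(-1.771) = 1.0195; argument = 0.189 + (-1.771)/1.0195 = -1.5482 → -1.55.
α₁ = Φ(-1.55) = 0.0606; rank = round(400 × 0.0606) = 24; θ*₍24₎ = 1.18269.
Upper: z₀ + z₂ = 2.149; 1 − a(z₀+z₂) = 0.9764; argument = 2.3900 → 2.39; α₂ = 0.9916; rank = 397; θ*₍397₎ = 2.12019.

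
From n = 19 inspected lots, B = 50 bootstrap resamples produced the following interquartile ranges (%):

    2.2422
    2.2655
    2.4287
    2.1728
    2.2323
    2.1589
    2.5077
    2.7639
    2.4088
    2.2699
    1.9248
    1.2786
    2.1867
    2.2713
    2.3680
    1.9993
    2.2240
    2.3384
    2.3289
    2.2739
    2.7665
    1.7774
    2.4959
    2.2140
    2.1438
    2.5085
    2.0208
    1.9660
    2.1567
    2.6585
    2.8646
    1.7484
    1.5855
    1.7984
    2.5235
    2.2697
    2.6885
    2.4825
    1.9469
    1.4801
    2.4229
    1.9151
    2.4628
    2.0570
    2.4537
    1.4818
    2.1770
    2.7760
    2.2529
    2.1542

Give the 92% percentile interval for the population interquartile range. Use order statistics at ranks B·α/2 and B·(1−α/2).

Sorted replicates: 1.2786, 1.4801, 1.4818, 1.5855, 1.7484, 1.7774, 1.7984, 1.9151, 1.9248, 1.9469, 1.9660, 1.9993, 2.0208, 2.0570, 2.1438, 2.1542, 2.1567, 2.1589, 2.1728, 2.1770, 2.1867, 2.2140, 2.2240, 2.2323, 2.2422, 2.2529, 2.2655, 2.2697, 2.2699, 2.2713, 2.2739, 2.3289, 2.3384, 2.3680, 2.4088, 2.4229, 2.4287, 2.4537, 2.4628, 2.4825, 2.4959, 2.5077, 2.5085, 2.5235, 2.6585, 2.6885, 2.7639, 2.7665, 2.7760, 2.8646
α = 0.08; lower rank = 50 × 0.040 = 2; upper rank = 50 × 0.960 = 48.
The 2nd smallest replicate is 1.4801; the 48th is 2.7665.

(1.4801, 2.7665)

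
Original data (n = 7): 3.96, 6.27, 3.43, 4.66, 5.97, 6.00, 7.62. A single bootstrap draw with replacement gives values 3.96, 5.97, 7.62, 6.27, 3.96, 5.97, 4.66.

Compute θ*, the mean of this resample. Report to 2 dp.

Mean = (3.96 + 5.97 + 7.62 + 6.27 + 3.96 + 5.97 + 4.66) / 7 = 38.410 / 7 = 5.49

θ* = 5.49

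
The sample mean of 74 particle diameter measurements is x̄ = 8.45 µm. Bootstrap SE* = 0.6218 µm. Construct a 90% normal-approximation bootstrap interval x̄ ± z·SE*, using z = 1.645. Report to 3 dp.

Margin = 1.645 × 0.6218 = 1.0229
Interval: 8.45 ± 1.0229

(7.427, 9.473)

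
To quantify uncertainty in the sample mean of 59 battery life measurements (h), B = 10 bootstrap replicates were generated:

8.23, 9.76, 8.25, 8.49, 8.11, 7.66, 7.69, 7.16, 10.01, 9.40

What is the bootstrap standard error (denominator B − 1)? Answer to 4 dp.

Bootstrap SE is the standard deviation of the 10 replicate means.
Mean of replicates: (8.23 + 9.76 + 8.25 + 8.49 + 8.11 + 7.66 + 7.69 + 7.16 + 10.01 + 9.40) / 10 = 84.76000 / 10 = 8.47600
Sum of squared deviations: (−0.24600)² + (+1.28400)² + (−0.22600)² + (+0.01400)² + (−0.36600)² + (−0.81600)² + (−0.78600)² + (−1.31600)² + (+1.53400)² + (+0.92400)² = 8.11684
Variance = 8.11684 / 9 = 0.90187
SE* = √0.90187

SE* = 0.9497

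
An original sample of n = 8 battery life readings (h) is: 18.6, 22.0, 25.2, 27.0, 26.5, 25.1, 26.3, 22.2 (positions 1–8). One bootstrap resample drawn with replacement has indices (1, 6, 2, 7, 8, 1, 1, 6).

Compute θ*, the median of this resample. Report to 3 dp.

θ* = 22.100

Resample values: 18.6, 25.1, 22.0, 26.3, 22.2, 18.6, 18.6, 25.1.
Sorted: 18.6, 18.6, 18.6, 22.0, 22.2, 25.1, 25.1, 26.3
Median = average of the two middle values = 22.100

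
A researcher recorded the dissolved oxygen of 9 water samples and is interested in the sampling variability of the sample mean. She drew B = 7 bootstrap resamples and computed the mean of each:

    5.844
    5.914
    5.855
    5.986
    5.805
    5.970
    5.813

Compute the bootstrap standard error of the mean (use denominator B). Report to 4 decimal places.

SE* = 0.0681

Bootstrap SE is the standard deviation of the 7 replicate means.
Mean of replicates: (5.844 + 5.914 + 5.855 + 5.986 + 5.805 + 5.970 + 5.813) / 7 = 41.187000 / 7 = 5.883857
Sum of squared deviations: (−0.039857)² + (+0.030143)² + (−0.028857)² + (+0.102143)² + (−0.078857)² + (+0.086143)² + (−0.070857)² = 0.032423
Variance = 0.032423 / 7 = 0.004632
SE* = √0.004632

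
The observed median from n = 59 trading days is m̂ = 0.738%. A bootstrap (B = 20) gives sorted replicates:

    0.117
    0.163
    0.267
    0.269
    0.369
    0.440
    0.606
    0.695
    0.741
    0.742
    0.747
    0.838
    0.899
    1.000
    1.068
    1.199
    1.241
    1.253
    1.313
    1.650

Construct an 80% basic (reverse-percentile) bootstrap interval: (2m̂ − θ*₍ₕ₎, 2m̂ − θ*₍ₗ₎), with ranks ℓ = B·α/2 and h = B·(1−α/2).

(0.223, 1.313)

Percentile endpoints at ranks 2 and 18: θ*₍2₎ = 0.163, θ*₍18₎ = 1.253.
Basic interval reflects these around m̂:
  lower = 2 × 0.738 − 1.253 = 0.223
  upper = 2 × 0.738 − 0.163 = 1.313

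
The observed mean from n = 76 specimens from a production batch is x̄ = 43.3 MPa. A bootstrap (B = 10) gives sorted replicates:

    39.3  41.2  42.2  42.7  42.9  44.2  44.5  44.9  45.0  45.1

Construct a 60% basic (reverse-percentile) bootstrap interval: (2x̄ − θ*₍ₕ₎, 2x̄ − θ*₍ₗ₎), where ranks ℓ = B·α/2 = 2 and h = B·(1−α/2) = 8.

(41.7, 45.4)

Percentile endpoints at ranks 2 and 8: θ*₍2₎ = 41.2, θ*₍8₎ = 44.9.
Basic interval reflects these around x̄:
  lower = 2 × 43.3 − 44.9 = 41.7
  upper = 2 × 43.3 − 41.2 = 45.4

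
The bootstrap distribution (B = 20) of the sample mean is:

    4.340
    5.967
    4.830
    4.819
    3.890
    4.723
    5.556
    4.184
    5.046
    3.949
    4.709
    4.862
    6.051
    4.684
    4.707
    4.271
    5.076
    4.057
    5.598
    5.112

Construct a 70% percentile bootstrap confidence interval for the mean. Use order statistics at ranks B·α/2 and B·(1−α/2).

(4.057, 5.556)

Sorted replicates: 3.890, 3.949, 4.057, 4.184, 4.271, 4.340, 4.684, 4.707, 4.709, 4.723, 4.819, 4.830, 4.862, 5.046, 5.076, 5.112, 5.556, 5.598, 5.967, 6.051
α = 0.30; lower rank = 20 × 0.150 = 3; upper rank = 20 × 0.850 = 17.
The 3rd smallest replicate is 4.057; the 17th is 5.556.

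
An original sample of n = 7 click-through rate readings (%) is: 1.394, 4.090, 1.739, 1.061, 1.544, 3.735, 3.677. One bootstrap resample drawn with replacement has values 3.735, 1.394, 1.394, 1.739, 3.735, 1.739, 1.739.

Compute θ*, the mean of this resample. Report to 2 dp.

θ* = 2.21

Mean = (3.735 + 1.394 + 1.394 + 1.739 + 3.735 + 1.739 + 1.739) / 7 = 15.4750 / 7 = 2.21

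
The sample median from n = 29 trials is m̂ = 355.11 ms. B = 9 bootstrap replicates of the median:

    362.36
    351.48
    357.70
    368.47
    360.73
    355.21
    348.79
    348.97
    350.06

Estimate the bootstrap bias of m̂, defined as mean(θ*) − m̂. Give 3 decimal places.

bias = +0.864

mean(θ*) = (362.36 + 351.48 + 357.70 + 368.47 + 360.73 + 355.21 + 348.79 + 348.97 + 350.06) / 9 = 355.9744
bias = 355.9744 − 355.11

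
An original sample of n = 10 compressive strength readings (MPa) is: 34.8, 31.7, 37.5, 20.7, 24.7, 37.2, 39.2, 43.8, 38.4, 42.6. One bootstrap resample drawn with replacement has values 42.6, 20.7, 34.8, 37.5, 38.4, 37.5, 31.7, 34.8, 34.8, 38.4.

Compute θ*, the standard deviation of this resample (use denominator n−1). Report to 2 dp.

Mean = 35.1200; sum of squared deviations = 308.7360
s² = 308.7360 / 9 = 34.3040
s = √34.3040 = 5.86

θ* = 5.86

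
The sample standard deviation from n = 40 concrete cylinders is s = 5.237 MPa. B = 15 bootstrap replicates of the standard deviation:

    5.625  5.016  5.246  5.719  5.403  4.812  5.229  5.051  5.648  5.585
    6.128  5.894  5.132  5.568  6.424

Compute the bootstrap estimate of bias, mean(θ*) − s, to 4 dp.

bias = +0.2617

mean(θ*) = (5.625 + 5.016 + 5.246 + 5.719 + 5.403 + 4.812 + 5.229 + 5.051 + 5.648 + 5.585 + 6.128 + 5.894 + 5.132 + 5.568 + 6.424) / 15 = 5.49867
bias = 5.49867 − 5.237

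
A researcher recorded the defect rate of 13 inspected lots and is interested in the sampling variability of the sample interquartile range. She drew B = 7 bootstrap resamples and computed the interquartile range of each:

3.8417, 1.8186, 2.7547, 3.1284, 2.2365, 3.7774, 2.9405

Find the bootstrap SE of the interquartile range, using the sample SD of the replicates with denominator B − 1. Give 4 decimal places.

SE* = 0.7456

Bootstrap SE is the standard deviation of the 7 replicate interquartile ranges.
Mean of replicates: (3.8417 + 1.8186 + 2.7547 + 3.1284 + 2.2365 + 3.7774 + 2.9405) / 7 = 20.49780 / 7 = 2.92826
Sum of squared deviations: (+0.91344)² + (−1.10966)² + (−0.17356)² + (+0.20014)² + (−0.69176)² + (+0.84914)² + (+0.01224)² = 3.33562
Variance = 3.33562 / 6 = 0.55594
SE* = √0.55594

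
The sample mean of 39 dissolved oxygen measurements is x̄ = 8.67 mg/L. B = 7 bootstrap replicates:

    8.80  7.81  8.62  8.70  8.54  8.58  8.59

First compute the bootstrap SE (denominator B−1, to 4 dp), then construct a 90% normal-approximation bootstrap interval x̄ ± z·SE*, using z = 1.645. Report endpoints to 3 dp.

Mean of replicates = 8.5200; sum of squared deviations = 0.6338; SE* = √(0.6338/6) = 0.3250
Margin = 1.645 × 0.3250 = 0.5346
Interval: 8.67 ± 0.5346

(8.135, 9.205)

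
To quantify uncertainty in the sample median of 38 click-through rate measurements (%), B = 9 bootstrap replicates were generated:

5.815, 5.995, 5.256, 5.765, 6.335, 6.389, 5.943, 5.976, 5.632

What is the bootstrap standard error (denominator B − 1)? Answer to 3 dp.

Bootstrap SE is the standard deviation of the 9 replicate medians.
Mean of replicates: (5.815 + 5.995 + 5.256 + 5.765 + 6.335 + 6.389 + 5.943 + 5.976 + 5.632) / 9 = 53.1060 / 9 = 5.9007
Sum of squared deviations: (−0.0857)² + (+0.0943)² + (−0.6447)² + (−0.1357)² + (+0.4343)² + (+0.4883)² + (+0.0423)² + (+0.0753)² + (−0.2687)² = 0.9570
Variance = 0.9570 / 8 = 0.1196
SE* = √0.1196

SE* = 0.346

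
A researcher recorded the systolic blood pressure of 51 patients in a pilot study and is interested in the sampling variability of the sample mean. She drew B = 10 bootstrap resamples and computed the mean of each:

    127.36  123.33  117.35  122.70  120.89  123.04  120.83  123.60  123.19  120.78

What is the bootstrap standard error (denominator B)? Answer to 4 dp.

SE* = 2.4661

Bootstrap SE is the standard deviation of the 10 replicate means.
Mean of replicates: (127.36 + 123.33 + 117.35 + 122.70 + 120.89 + 123.04 + 120.83 + 123.60 + 123.19 + 120.78) / 10 = 1223.07000 / 10 = 122.30700
Sum of squared deviations: (+5.05300)² + (+1.02300)² + (−4.95700)² + (+0.39300)² + (−1.41700)² + (+0.73300)² + (−1.47700)² + (+1.29300)² + (+0.88300)² + (−1.52700)² = 60.81561
Variance = 60.81561 / 10 = 6.08156
SE* = √6.08156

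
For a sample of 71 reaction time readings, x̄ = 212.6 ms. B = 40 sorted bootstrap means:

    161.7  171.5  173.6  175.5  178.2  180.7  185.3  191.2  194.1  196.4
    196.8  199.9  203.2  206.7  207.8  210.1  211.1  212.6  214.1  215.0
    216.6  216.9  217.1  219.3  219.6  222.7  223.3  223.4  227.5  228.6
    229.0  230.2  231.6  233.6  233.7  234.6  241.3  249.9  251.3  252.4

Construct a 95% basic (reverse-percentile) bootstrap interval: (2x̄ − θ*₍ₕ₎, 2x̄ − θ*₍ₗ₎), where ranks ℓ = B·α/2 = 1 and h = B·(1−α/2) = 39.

Percentile endpoints at ranks 1 and 39: θ*₍1₎ = 161.7, θ*₍39₎ = 251.3.
Basic interval reflects these around x̄:
  lower = 2 × 212.6 − 251.3 = 173.9
  upper = 2 × 212.6 − 161.7 = 263.5

(173.9, 263.5)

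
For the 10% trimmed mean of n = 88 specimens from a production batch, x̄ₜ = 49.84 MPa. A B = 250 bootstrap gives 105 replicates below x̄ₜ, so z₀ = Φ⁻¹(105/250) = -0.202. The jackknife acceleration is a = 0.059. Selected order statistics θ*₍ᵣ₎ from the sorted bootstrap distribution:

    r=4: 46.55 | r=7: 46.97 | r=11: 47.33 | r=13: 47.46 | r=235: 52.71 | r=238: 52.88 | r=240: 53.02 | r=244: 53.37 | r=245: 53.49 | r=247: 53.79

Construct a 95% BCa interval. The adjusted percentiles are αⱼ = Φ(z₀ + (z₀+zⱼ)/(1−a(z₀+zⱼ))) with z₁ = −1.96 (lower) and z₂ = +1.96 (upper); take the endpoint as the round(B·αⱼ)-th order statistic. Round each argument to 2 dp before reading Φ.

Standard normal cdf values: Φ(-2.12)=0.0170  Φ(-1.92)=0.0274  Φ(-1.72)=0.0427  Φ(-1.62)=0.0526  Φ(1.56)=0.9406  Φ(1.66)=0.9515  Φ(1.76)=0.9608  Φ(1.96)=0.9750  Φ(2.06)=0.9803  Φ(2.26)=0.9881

(46.55, 53.02)

Lower: z₀ + z₁ = -0.202 + (-1.960) = -2.162; 1 − a(z₀+z₁) = 1 − (0.059)(-2.162) = 1.1276; argument = -0.202 + (-2.162)/1.1276 = -2.1194 → -2.12.
α₁ = Φ(-2.12) = 0.0170; rank = round(250 × 0.0170) = 4; θ*₍4₎ = 46.55.
Upper: z₀ + z₂ = 1.758; 1 − a(z₀+z₂) = 0.8963; argument = 1.7594 → 1.76; α₂ = 0.9608; rank = 240; θ*₍240₎ = 53.02.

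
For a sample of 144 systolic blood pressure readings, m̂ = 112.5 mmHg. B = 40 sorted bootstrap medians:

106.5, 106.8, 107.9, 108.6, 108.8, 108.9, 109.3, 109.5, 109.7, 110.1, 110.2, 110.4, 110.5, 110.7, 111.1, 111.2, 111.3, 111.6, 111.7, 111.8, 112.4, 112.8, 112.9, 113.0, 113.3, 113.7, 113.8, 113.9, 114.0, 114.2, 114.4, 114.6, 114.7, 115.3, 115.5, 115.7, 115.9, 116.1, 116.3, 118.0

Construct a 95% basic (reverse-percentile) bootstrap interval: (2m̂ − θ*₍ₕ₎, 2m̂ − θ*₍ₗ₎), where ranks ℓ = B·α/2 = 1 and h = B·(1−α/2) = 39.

(108.7, 118.5)

Percentile endpoints at ranks 1 and 39: θ*₍1₎ = 106.5, θ*₍39₎ = 116.3.
Basic interval reflects these around m̂:
  lower = 2 × 112.5 − 116.3 = 108.7
  upper = 2 × 112.5 − 106.5 = 118.5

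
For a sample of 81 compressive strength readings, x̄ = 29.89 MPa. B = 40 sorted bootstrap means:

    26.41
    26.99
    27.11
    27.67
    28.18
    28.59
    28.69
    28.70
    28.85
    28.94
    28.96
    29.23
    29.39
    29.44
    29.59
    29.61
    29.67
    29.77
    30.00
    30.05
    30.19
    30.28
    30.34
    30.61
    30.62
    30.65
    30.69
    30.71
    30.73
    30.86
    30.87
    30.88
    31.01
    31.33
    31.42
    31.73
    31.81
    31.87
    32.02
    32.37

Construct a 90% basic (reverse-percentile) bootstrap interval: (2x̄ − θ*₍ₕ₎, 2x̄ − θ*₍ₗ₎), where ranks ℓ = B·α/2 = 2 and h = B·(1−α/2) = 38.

Percentile endpoints at ranks 2 and 38: θ*₍2₎ = 26.99, θ*₍38₎ = 31.87.
Basic interval reflects these around x̄:
  lower = 2 × 29.89 − 31.87 = 27.91
  upper = 2 × 29.89 − 26.99 = 32.79

(27.91, 32.79)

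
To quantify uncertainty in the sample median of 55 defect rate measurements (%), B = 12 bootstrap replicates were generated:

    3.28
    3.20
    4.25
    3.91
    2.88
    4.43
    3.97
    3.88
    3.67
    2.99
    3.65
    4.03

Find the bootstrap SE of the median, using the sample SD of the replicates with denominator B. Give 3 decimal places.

Bootstrap SE is the standard deviation of the 12 replicate medians.
Mean of replicates: (3.28 + 3.20 + 4.25 + 3.91 + 2.88 + 4.43 + 3.97 + 3.88 + 3.67 + 2.99 + 3.65 + 4.03) / 12 = 44.1400 / 12 = 3.6783
Sum of squared deviations: (−0.3983)² + (−0.4783)² + (+0.5717)² + (+0.2317)² + (−0.7983)² + (+0.7517)² + (+0.2917)² + (+0.2017)² + (−0.0083)² + (−0.6883)² + (−0.0283)² + (+0.3517)² = 2.6944
Variance = 2.6944 / 12 = 0.2245
SE* = √0.2245

SE* = 0.474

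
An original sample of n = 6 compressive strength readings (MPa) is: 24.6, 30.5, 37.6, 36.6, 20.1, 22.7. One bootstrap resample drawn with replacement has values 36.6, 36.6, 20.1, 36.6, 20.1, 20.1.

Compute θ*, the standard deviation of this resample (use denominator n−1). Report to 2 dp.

Mean = 28.3500; sum of squared deviations = 408.3750
s² = 408.3750 / 5 = 81.6750
s = √81.6750 = 9.04

θ* = 9.04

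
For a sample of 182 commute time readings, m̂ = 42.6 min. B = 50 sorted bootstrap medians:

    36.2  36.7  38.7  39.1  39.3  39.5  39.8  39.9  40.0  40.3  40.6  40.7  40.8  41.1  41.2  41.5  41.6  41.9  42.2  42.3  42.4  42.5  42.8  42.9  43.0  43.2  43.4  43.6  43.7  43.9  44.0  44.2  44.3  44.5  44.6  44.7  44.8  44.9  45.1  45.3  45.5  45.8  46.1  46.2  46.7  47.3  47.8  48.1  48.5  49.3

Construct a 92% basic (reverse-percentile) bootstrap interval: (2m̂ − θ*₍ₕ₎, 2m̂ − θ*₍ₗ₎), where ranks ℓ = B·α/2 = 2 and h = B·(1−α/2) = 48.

(37.1, 48.5)

Percentile endpoints at ranks 2 and 48: θ*₍2₎ = 36.7, θ*₍48₎ = 48.1.
Basic interval reflects these around m̂:
  lower = 2 × 42.6 − 48.1 = 37.1
  upper = 2 × 42.6 − 36.7 = 48.5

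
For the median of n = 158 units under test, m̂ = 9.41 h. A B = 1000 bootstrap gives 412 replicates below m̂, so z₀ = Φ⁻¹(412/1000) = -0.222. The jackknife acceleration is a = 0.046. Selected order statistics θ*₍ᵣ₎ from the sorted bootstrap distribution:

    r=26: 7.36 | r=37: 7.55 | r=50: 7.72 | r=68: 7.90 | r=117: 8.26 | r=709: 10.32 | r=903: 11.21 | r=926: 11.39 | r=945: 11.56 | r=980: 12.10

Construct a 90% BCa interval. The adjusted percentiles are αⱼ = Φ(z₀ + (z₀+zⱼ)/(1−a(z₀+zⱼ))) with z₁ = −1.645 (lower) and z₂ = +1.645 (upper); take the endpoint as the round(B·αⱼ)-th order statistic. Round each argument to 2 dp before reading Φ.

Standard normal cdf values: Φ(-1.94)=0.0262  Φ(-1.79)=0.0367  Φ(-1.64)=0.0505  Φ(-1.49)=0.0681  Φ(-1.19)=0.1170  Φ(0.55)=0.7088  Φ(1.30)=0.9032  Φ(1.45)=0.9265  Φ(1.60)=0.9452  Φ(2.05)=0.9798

Lower: z₀ + z₁ = -0.222 + (-1.645) = -1.867; 1 − a(z₀+z₁) = 1 − (0.046)(-1.867) = 1.0859; argument = -0.222 + (-1.867)/1.0859 = -1.9413 → -1.94.
α₁ = Φ(-1.94) = 0.0262; rank = round(1000 × 0.0262) = 26; θ*₍26₎ = 7.36.
Upper: z₀ + z₂ = 1.423; 1 − a(z₀+z₂) = 0.9345; argument = 1.3007 → 1.30; α₂ = 0.9032; rank = 903; θ*₍903₎ = 11.21.

(7.36, 11.21)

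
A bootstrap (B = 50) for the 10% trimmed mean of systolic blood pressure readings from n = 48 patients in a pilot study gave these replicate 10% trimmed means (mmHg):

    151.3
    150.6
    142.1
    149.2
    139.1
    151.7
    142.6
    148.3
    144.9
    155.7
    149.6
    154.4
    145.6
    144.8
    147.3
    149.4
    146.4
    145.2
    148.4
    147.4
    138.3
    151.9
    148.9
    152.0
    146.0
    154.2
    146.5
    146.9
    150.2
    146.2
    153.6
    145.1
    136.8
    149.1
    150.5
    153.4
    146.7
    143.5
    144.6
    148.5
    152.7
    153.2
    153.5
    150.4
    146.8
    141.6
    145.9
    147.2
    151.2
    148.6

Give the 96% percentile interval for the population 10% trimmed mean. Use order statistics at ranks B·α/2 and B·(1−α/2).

Sorted replicates: 136.8, 138.3, 139.1, 141.6, 142.1, 142.6, 143.5, 144.6, 144.8, 144.9, 145.1, 145.2, 145.6, 145.9, 146.0, 146.2, 146.4, 146.5, 146.7, 146.8, 146.9, 147.2, 147.3, 147.4, 148.3, 148.4, 148.5, 148.6, 148.9, 149.1, 149.2, 149.4, 149.6, 150.2, 150.4, 150.5, 150.6, 151.2, 151.3, 151.7, 151.9, 152.0, 152.7, 153.2, 153.4, 153.5, 153.6, 154.2, 154.4, 155.7
α = 0.04; lower rank = 50 × 0.020 = 1; upper rank = 50 × 0.980 = 49.
The 1st smallest replicate is 136.8; the 49th is 154.4.

(136.8, 154.4)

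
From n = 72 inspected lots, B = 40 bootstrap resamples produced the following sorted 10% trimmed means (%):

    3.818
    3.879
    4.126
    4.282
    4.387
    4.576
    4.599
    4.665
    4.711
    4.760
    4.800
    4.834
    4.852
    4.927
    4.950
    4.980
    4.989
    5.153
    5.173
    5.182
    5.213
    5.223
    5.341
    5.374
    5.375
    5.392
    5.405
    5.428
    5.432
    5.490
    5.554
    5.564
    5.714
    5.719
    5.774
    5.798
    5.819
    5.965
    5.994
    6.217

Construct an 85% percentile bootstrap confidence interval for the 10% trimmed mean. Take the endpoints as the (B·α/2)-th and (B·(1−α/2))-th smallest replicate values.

(4.126, 5.819)

α = 0.15; lower rank = 40 × 0.075 = 3; upper rank = 40 × 0.925 = 37.
The 3rd smallest replicate is 4.126; the 37th is 5.819.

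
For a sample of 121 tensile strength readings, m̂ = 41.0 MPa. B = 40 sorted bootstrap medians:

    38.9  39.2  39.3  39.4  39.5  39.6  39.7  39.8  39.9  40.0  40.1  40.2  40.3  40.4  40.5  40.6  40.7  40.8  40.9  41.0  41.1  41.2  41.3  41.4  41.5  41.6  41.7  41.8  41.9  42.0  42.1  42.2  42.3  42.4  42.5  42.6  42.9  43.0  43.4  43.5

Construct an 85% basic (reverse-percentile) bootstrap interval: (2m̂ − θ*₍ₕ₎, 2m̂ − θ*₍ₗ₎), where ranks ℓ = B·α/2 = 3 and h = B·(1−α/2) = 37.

(39.1, 42.7)

Percentile endpoints at ranks 3 and 37: θ*₍3₎ = 39.3, θ*₍37₎ = 42.9.
Basic interval reflects these around m̂:
  lower = 2 × 41.0 − 42.9 = 39.1
  upper = 2 × 41.0 − 39.3 = 42.7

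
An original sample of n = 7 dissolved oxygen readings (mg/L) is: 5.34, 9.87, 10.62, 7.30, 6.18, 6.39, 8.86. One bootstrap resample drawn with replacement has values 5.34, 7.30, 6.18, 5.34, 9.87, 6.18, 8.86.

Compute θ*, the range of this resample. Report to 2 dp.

θ* = 4.53

Range = 9.87 − 5.34 = 4.53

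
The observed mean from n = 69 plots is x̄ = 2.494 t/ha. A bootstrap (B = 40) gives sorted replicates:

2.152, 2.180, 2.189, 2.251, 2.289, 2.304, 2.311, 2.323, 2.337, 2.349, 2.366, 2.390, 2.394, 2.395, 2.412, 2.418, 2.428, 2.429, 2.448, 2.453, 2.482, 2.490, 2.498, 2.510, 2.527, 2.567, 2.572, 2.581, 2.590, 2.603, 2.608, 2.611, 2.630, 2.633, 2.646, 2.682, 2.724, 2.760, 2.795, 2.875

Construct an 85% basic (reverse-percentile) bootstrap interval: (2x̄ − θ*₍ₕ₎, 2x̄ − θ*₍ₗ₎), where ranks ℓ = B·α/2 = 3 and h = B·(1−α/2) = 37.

(2.264, 2.799)

Percentile endpoints at ranks 3 and 37: θ*₍3₎ = 2.189, θ*₍37₎ = 2.724.
Basic interval reflects these around x̄:
  lower = 2 × 2.494 − 2.724 = 2.264
  upper = 2 × 2.494 − 2.189 = 2.799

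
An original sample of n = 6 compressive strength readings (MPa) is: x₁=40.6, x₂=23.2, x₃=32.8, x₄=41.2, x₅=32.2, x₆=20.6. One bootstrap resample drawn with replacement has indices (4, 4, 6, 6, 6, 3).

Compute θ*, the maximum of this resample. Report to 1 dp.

Resample values: 41.2, 41.2, 20.6, 20.6, 20.6, 32.8.
Maximum = 41.2

θ* = 41.2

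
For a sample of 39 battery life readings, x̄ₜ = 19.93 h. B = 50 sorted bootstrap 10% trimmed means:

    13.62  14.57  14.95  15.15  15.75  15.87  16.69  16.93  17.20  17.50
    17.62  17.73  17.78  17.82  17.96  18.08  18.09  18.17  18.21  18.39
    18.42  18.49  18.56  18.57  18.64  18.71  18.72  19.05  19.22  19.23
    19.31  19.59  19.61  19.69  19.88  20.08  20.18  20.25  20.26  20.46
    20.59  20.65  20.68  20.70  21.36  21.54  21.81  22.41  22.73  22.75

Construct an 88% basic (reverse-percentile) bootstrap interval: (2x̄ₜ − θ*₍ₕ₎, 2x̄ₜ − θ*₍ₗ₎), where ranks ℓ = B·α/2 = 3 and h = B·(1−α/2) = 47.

(18.05, 24.91)

Percentile endpoints at ranks 3 and 47: θ*₍3₎ = 14.95, θ*₍47₎ = 21.81.
Basic interval reflects these around x̄ₜ:
  lower = 2 × 19.93 − 21.81 = 18.05
  upper = 2 × 19.93 − 14.95 = 24.91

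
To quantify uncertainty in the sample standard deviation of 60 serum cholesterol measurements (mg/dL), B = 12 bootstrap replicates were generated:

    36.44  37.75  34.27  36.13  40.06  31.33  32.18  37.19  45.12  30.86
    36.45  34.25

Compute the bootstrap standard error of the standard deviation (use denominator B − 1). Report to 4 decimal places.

Bootstrap SE is the standard deviation of the 12 replicate standard deviations.
Mean of replicates: (36.44 + 37.75 + 34.27 + 36.13 + 40.06 + 31.33 + 32.18 + 37.19 + 45.12 + 30.86 + 36.45 + 34.25) / 12 = 432.03000 / 12 = 36.00250
Sum of squared deviations: (+0.43750)² + (+1.74750)² + (−1.73250)² + (+0.12750)² + (+4.05750)² + (−4.67250)² + (−3.82250)² + (+1.18750)² + (+9.11750)² + (−5.14250)² + (+0.44750)² + (−1.75250)² = 173.42582
Variance = 173.42582 / 11 = 15.76598
SE* = √15.76598

SE* = 3.9706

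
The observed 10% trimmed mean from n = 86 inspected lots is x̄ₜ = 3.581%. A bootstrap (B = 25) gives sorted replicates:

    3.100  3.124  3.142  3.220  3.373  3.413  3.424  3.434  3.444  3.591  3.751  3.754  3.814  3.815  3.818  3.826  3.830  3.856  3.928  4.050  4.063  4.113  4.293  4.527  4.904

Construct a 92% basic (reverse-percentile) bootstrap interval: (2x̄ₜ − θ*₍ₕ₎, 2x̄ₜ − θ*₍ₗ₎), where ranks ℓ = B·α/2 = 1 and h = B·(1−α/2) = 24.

Percentile endpoints at ranks 1 and 24: θ*₍1₎ = 3.100, θ*₍24₎ = 4.527.
Basic interval reflects these around x̄ₜ:
  lower = 2 × 3.581 − 4.527 = 2.635
  upper = 2 × 3.581 − 3.100 = 4.062

(2.635, 4.062)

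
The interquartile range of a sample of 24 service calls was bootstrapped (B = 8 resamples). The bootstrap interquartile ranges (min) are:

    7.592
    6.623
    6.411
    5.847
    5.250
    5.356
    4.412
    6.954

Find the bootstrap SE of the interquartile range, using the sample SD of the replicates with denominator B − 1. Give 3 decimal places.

SE* = 1.035

Bootstrap SE is the standard deviation of the 8 replicate interquartile ranges.
Mean of replicates: (7.592 + 6.623 + 6.411 + 5.847 + 5.250 + 5.356 + 4.412 + 6.954) / 8 = 48.4450 / 8 = 6.0556
Sum of squared deviations: (+1.5364)² + (+0.5674)² + (+0.3554)² + (−0.2086)² + (−0.8056)² + (−0.6996)² + (−1.6436)² + (+0.8984)² = 7.4993
Variance = 7.4993 / 7 = 1.0713
SE* = √1.0713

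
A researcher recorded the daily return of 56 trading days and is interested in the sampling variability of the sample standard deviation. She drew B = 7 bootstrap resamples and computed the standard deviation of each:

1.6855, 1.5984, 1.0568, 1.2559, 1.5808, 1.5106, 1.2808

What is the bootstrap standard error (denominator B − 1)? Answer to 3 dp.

SE* = 0.229

Bootstrap SE is the standard deviation of the 7 replicate standard deviations.
Mean of replicates: (1.6855 + 1.5984 + 1.0568 + 1.2559 + 1.5808 + 1.5106 + 1.2808) / 7 = 9.96880 / 7 = 1.42411
Sum of squared deviations: (+0.26139)² + (+0.17429)² + (−0.36731)² + (−0.16821)² + (+0.15669)² + (+0.08649)² + (−0.14331)² = 0.31448
Variance = 0.31448 / 6 = 0.05241
SE* = √0.05241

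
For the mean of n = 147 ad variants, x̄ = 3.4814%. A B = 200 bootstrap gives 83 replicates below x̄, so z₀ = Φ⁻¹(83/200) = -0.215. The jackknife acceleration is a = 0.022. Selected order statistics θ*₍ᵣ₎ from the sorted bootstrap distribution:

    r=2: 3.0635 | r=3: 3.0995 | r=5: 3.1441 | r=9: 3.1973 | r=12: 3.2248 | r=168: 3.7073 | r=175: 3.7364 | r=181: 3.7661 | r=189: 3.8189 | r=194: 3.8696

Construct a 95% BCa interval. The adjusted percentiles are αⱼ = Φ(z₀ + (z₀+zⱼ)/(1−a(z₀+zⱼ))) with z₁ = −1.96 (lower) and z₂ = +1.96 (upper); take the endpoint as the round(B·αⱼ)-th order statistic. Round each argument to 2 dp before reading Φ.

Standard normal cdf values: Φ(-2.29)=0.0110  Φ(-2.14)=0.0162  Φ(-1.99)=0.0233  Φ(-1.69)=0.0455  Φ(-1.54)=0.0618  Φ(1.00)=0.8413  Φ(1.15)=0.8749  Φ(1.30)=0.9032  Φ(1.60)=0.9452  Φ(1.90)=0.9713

(3.0635, 3.8189)

Lower: z₀ + z₁ = -0.215 + (-1.960) = -2.175; 1 − a(z₀+z₁) = 1 − (0.022)(-2.175) = 1.0478; argument = -0.215 + (-2.175)/1.0478 = -2.2907 → -2.29.
α₁ = Φ(-2.29) = 0.0110; rank = round(200 × 0.0110) = 2; θ*₍2₎ = 3.0635.
Upper: z₀ + z₂ = 1.745; 1 − a(z₀+z₂) = 0.9616; argument = 1.5997 → 1.60; α₂ = 0.9452; rank = 189; θ*₍189₎ = 3.8189.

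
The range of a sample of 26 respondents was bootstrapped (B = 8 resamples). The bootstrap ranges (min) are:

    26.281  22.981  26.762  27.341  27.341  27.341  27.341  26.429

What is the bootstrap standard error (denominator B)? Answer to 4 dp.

SE* = 1.3843

Bootstrap SE is the standard deviation of the 8 replicate ranges.
Mean of replicates: (26.281 + 22.981 + 26.762 + 27.341 + 27.341 + 27.341 + 27.341 + 26.429) / 8 = 211.81700 / 8 = 26.47713
Sum of squared deviations: (−0.19613)² + (−3.49612)² + (+0.28487)² + (+0.86388)² + (+0.86388)² + (+0.86388)² + (+0.86388)² + (−0.04813)² = 15.32994
Variance = 15.32994 / 8 = 1.91624
SE* = √1.91624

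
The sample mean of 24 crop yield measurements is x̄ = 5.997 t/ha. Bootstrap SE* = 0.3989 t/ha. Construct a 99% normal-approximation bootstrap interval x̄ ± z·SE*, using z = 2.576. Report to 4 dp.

Margin = 2.576 × 0.3989 = 1.02757
Interval: 5.997 ± 1.02757

(4.9694, 7.0246)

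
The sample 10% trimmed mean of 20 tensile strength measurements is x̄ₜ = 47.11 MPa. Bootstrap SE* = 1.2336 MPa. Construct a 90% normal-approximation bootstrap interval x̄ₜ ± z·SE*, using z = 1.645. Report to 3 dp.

Margin = 1.645 × 1.2336 = 2.0293
Interval: 47.11 ± 2.0293

(45.081, 49.139)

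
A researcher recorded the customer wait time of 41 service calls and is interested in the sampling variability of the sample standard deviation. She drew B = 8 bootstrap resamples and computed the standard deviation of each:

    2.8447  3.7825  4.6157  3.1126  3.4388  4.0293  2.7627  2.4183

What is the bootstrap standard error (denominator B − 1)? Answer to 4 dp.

Bootstrap SE is the standard deviation of the 8 replicate standard deviations.
Mean of replicates: (2.8447 + 3.7825 + 4.6157 + 3.1126 + 3.4388 + 4.0293 + 2.7627 + 2.4183) / 8 = 27.00460 / 8 = 3.37557
Sum of squared deviations: (−0.53087)² + (+0.40693)² + (+1.24013)² + (−0.26297)² + (+0.06323)² + (+0.65373)² + (−0.61287)² + (−0.95728)² = 3.77783
Variance = 3.77783 / 7 = 0.53969
SE* = √0.53969

SE* = 0.7346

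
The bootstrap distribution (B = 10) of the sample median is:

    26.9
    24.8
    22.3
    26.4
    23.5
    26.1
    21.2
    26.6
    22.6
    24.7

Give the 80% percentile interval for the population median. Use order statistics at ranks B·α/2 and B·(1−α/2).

(21.2, 26.6)

Sorted replicates: 21.2, 22.3, 22.6, 23.5, 24.7, 24.8, 26.1, 26.4, 26.6, 26.9
α = 0.20; lower rank = 10 × 0.100 = 1; upper rank = 10 × 0.900 = 9.
The 1st smallest replicate is 21.2; the 9th is 26.6.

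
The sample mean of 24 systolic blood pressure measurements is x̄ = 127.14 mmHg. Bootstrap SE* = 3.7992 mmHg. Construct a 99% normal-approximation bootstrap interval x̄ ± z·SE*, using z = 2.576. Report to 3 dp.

(117.353, 136.927)

Margin = 2.576 × 3.7992 = 9.7867
Interval: 127.14 ± 9.7867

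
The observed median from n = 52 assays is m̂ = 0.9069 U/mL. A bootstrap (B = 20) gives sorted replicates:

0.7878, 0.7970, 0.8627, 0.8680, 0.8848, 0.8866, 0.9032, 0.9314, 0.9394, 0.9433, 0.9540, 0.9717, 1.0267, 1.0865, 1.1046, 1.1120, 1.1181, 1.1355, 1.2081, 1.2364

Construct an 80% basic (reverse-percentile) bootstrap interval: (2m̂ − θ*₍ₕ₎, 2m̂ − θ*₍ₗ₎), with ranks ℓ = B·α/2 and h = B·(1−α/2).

Percentile endpoints at ranks 2 and 18: θ*₍2₎ = 0.7970, θ*₍18₎ = 1.1355.
Basic interval reflects these around m̂:
  lower = 2 × 0.9069 − 1.1355 = 0.6783
  upper = 2 × 0.9069 − 0.7970 = 1.0168

(0.6783, 1.0168)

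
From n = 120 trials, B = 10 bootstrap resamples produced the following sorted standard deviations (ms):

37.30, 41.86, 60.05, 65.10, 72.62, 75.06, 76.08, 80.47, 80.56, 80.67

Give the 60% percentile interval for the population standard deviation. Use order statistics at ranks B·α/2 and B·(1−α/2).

(41.86, 80.47)

α = 0.40; lower rank = 10 × 0.200 = 2; upper rank = 10 × 0.800 = 8.
The 2nd smallest replicate is 41.86; the 8th is 80.47.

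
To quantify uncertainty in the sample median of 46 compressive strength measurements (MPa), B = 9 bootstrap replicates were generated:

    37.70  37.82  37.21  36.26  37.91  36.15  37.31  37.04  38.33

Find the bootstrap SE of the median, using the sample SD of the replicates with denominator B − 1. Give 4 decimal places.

SE* = 0.7368

Bootstrap SE is the standard deviation of the 9 replicate medians.
Mean of replicates: (37.70 + 37.82 + 37.21 + 36.26 + 37.91 + 36.15 + 37.31 + 37.04 + 38.33) / 9 = 335.73000 / 9 = 37.30333
Sum of squared deviations: (+0.39667)² + (+0.51667)² + (−0.09333)² + (−1.04333)² + (+0.60667)² + (−1.15333)² + (+0.00667)² + (−0.26333)² + (+1.02667)² = 4.34320
Variance = 4.34320 / 8 = 0.54290
SE* = √0.54290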